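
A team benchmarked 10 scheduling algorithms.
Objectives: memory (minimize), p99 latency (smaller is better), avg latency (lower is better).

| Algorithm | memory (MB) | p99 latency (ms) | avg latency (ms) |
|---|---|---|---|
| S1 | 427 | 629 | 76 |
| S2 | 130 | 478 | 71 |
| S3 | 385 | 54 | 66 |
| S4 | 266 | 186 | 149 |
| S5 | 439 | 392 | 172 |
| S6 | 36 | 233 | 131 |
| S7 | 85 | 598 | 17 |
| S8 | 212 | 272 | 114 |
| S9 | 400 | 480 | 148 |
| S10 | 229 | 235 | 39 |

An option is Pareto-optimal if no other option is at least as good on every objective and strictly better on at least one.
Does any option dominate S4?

S1: worse on memory (427 vs 266).
S2: worse on p99 latency (478 vs 186).
S3: worse on memory (385 vs 266).
S5: worse on memory (439 vs 266).
S6: worse on p99 latency (233 vs 186).
S7: worse on p99 latency (598 vs 186).
S8: worse on p99 latency (272 vs 186).
S9: worse on memory (400 vs 266).
S10: worse on p99 latency (235 vs 186).
No option is at least as good as S4 on every objective and strictly better on one.

No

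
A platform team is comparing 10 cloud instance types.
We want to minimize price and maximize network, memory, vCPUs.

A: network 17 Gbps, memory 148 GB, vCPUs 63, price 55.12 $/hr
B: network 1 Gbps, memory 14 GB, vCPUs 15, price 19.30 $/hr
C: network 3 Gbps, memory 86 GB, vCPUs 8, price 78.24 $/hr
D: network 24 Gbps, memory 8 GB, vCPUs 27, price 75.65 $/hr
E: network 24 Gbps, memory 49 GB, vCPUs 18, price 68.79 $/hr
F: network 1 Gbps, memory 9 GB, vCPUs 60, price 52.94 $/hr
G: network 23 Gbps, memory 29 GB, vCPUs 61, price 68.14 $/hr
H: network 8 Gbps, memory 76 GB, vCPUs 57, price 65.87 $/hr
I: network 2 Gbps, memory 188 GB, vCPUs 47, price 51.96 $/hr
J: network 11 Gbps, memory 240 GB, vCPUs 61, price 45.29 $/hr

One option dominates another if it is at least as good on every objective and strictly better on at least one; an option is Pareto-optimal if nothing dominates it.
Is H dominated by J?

J vs H: network 11≥8, memory 240≥76, vCPUs 61≥57, price 45.29≤65.87 — J is at least as good on every objective with at least one strict improvement.

Yes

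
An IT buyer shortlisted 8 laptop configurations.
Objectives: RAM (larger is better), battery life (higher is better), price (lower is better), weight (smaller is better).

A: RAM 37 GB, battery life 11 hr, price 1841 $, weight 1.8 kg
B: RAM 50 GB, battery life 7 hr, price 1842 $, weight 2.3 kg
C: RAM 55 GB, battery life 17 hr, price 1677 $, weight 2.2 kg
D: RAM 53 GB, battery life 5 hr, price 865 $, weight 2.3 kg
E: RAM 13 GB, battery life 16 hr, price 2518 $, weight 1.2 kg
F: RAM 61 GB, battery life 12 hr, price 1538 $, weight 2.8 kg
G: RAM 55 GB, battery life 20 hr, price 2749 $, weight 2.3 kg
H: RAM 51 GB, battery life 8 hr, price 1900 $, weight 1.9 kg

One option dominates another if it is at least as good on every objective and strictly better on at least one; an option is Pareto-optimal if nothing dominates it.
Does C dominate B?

C vs B: RAM 55≥50, battery life 17≥7, price 1677≤1842, weight 2.2≤2.3 — C is at least as good on every objective with at least one strict improvement.

Yes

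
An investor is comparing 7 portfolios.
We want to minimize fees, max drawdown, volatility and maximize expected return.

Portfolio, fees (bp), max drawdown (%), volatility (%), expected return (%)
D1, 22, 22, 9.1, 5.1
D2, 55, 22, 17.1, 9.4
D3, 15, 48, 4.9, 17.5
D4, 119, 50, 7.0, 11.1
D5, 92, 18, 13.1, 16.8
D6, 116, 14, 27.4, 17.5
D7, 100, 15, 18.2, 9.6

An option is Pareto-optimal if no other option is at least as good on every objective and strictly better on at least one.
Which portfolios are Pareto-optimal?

D1, D2, D3, D5, D6, D7

D1: not dominated.
D2: not dominated.
D3: not dominated (best fees).
D4: dominated by D3 (fees 15≤119, max drawdown 48≤50, volatility 4.9≤7.0, expected return 17.5≥11.1).
D5: not dominated.
D6: not dominated (best max drawdown).
D7: not dominated.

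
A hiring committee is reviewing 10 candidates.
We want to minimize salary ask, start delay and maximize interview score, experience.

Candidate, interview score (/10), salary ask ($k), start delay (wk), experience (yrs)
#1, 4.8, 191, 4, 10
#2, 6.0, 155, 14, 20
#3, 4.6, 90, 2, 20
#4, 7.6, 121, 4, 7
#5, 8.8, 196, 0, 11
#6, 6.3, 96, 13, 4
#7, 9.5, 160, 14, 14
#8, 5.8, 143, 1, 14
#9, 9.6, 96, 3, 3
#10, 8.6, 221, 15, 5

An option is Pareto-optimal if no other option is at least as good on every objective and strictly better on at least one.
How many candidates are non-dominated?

#1: dominated by #8 (interview score 5.8≥4.8, salary ask 143≤191, start delay 1≤4, experience 14≥10).
#2: not dominated.
#3: not dominated (best salary ask).
#4: not dominated.
#5: not dominated (best start delay).
#6: not dominated.
#7: not dominated.
#8: not dominated.
#9: not dominated (best interview score).
#10: dominated by #5 (interview score 8.8≥8.6, salary ask 196≤221, start delay 0≤15, experience 11≥5).
Pareto-optimal: #2, #3, #4, #5, #6, #7, #8, #9 → 8.

8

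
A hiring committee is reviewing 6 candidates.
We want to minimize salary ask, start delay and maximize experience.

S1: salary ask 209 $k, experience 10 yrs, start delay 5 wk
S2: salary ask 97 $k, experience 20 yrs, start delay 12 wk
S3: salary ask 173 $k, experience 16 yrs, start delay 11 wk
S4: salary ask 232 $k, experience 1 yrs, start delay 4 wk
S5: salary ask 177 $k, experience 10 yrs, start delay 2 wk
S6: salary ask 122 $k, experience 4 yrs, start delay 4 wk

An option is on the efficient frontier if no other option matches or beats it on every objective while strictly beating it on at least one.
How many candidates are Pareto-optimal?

S1: dominated by S5 (salary ask 177≤209, experience 10≥10, start delay 2≤5).
S2: not dominated (best salary ask).
S3: not dominated.
S4: dominated by S5 (salary ask 177≤232, experience 10≥1, start delay 2≤4).
S5: not dominated (best start delay).
S6: not dominated.
Pareto-optimal: S2, S3, S5, S6 → 4.

4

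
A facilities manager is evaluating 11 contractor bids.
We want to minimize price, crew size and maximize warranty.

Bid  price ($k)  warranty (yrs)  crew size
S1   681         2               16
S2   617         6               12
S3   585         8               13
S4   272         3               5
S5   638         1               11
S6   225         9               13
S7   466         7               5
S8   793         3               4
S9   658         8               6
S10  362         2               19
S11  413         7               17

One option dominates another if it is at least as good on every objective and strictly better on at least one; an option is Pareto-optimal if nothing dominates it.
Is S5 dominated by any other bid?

S4 vs S5: price 272≤638, warranty 3≥1, crew size 5≤11 — S4 is at least as good on every objective and strictly better on at least one, so S4 dominates S5.

Yes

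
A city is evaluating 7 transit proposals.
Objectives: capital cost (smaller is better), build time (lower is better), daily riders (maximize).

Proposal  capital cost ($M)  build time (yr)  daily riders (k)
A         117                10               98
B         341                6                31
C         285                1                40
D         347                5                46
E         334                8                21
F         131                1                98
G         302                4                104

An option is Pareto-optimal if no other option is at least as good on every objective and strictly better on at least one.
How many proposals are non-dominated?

3

A: not dominated (best capital cost).
B: dominated by C (capital cost 285≤341, build time 1≤6, daily riders 40≥31).
C: dominated by F (capital cost 131≤285, build time 1≤1, daily riders 98≥40).
D: dominated by F (capital cost 131≤347, build time 1≤5, daily riders 98≥46).
E: dominated by C (capital cost 285≤334, build time 1≤8, daily riders 40≥21).
F: not dominated.
G: not dominated (best daily riders).
Pareto-optimal: A, F, G → 3.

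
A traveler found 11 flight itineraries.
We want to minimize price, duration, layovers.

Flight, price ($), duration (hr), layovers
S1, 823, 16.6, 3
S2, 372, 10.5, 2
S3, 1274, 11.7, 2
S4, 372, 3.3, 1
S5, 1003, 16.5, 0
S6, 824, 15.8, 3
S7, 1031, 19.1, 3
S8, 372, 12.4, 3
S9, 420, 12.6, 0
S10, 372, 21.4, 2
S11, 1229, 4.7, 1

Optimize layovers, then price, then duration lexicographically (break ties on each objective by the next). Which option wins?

First minimize layovers: best is 0, kept {S5, S9}.
Then minimize price: best is 420, kept {S9}.

S9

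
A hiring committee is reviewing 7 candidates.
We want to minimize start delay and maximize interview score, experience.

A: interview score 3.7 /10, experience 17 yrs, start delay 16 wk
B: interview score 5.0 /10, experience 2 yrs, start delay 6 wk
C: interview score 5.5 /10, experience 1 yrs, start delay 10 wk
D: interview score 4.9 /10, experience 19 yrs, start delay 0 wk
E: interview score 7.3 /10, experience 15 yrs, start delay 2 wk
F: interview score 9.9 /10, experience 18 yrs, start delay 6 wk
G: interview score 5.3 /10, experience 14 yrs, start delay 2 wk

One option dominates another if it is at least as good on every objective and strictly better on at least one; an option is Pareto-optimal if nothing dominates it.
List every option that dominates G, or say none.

E

E: interview score 7.3≥5.3, experience 15≥14, start delay 2≤2 — dominates G.
Others (A, B, C, D, F) are each worse than G on at least one objective.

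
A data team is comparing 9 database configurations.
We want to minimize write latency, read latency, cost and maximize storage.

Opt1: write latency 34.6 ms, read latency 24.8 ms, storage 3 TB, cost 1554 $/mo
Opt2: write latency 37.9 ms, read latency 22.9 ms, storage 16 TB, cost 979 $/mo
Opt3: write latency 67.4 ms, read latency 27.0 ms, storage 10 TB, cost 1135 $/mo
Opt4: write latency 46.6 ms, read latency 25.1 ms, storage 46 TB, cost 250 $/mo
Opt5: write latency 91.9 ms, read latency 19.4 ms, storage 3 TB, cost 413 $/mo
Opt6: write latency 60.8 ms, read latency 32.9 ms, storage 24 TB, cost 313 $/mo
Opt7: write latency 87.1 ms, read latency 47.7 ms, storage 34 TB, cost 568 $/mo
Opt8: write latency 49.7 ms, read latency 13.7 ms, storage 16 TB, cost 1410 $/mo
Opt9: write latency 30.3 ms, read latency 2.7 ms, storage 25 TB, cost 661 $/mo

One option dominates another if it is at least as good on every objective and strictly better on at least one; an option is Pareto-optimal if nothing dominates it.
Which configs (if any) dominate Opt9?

Opt1: worse on write latency (34.6 vs 30.3).
Opt2: worse on write latency (37.9 vs 30.3).
Opt3: worse on write latency (67.4 vs 30.3).
Opt4: worse on write latency (46.6 vs 30.3).
Opt5: worse on write latency (91.9 vs 30.3).
Opt6: worse on write latency (60.8 vs 30.3).
Opt7: worse on write latency (87.1 vs 30.3).
Opt8: worse on write latency (49.7 vs 30.3).
No option dominates Opt9.

none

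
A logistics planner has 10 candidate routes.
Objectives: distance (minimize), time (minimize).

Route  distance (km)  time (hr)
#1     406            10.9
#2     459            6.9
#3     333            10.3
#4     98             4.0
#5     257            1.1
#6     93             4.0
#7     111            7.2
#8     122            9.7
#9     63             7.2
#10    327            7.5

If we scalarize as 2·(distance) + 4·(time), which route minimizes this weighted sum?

#9

#1: 2·406 + 4·10.9 = 855.6
#2: 2·459 + 4·6.9 = 945.6
#3: 2·333 + 4·10.3 = 707.2
#4: 2·98 + 4·4.0 = 212.0
#5: 2·257 + 4·1.1 = 518.4
#6: 2·93 + 4·4.0 = 202.0
#7: 2·111 + 4·7.2 = 250.8
#8: 2·122 + 4·9.7 = 282.8
#9: 2·63 + 4·7.2 = 154.8
#10: 2·327 + 4·7.5 = 684.0
Lowest: #9 at 154.8.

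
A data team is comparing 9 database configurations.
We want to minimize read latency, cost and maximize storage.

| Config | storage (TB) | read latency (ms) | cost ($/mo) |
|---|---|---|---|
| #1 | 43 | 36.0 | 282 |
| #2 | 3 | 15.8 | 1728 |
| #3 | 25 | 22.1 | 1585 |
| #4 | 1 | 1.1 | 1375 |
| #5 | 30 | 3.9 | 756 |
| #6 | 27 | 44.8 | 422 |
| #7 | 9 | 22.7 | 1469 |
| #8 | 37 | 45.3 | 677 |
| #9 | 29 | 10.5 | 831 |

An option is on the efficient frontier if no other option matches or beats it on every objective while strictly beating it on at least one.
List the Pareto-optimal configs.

#1: not dominated (best storage).
#2: dominated by #5 (storage 30≥3, read latency 3.9≤15.8, cost 756≤1728).
#3: dominated by #5 (storage 30≥25, read latency 3.9≤22.1, cost 756≤1585).
#4: not dominated (best read latency).
#5: not dominated.
#6: dominated by #1 (storage 43≥27, read latency 36.0≤44.8, cost 282≤422).
#7: dominated by #5 (storage 30≥9, read latency 3.9≤22.7, cost 756≤1469).
#8: dominated by #1 (storage 43≥37, read latency 36.0≤45.3, cost 282≤677).
#9: dominated by #5 (storage 30≥29, read latency 3.9≤10.5, cost 756≤831).

#1, #4, #5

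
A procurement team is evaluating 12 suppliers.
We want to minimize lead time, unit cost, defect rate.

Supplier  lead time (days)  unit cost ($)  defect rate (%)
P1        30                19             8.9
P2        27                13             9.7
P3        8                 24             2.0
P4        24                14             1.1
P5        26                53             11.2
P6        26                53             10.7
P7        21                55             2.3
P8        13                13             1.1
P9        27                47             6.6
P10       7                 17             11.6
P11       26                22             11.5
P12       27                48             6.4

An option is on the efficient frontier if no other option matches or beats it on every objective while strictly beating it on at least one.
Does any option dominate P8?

P1: worse on lead time (30 vs 13).
P2: worse on lead time (27 vs 13).
P3: worse on unit cost (24 vs 13).
P4: worse on lead time (24 vs 13).
P5: worse on lead time (26 vs 13).
P6: worse on lead time (26 vs 13).
P7: worse on lead time (21 vs 13).
P9: worse on lead time (27 vs 13).
P10: worse on unit cost (17 vs 13).
P11: worse on lead time (26 vs 13).
P12: worse on lead time (27 vs 13).
No option is at least as good as P8 on every objective and strictly better on one.

No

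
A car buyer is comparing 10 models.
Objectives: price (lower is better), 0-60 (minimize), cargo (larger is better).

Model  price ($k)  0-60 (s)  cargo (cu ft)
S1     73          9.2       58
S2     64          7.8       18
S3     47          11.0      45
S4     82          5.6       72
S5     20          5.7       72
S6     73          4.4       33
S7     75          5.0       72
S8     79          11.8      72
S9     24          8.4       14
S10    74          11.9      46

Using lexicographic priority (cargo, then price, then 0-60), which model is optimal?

S5

First maximize cargo: best is 72, kept {S4, S5, S7, S8}.
Then minimize price: best is 20, kept {S5}.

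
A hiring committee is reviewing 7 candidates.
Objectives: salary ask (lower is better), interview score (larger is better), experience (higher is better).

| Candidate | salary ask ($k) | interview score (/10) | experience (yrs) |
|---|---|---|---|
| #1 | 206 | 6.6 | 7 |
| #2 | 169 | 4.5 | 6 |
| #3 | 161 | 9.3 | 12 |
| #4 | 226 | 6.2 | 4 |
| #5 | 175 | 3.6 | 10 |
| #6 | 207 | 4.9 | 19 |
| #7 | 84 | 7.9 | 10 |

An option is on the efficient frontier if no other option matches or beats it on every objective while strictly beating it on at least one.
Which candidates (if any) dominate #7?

none

#1: worse on salary ask (206 vs 84).
#2: worse on salary ask (169 vs 84).
#3: worse on salary ask (161 vs 84).
#4: worse on salary ask (226 vs 84).
#5: worse on salary ask (175 vs 84).
#6: worse on salary ask (207 vs 84).
No option dominates #7.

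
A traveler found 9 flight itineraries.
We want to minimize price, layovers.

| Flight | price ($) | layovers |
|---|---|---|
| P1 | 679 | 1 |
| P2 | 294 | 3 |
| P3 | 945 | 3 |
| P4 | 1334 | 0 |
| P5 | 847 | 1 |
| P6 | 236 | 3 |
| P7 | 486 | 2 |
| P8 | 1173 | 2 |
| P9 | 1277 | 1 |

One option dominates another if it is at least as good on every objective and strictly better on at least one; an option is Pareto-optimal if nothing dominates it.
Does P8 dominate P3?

P8 vs P3: P8 is worse on price (1173 vs 945), so it does not dominate P3.

No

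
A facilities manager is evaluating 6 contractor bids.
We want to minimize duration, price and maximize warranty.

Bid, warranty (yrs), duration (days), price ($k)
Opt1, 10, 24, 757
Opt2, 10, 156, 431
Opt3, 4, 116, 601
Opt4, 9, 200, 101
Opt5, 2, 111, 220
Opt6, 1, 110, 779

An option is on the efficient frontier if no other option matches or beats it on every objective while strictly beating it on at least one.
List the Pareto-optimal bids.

Opt1: not dominated (best duration).
Opt2: not dominated.
Opt3: not dominated.
Opt4: not dominated (best price).
Opt5: not dominated.
Opt6: dominated by Opt1 (warranty 10≥1, duration 24≤110, price 757≤779).

Opt1, Opt2, Opt3, Opt4, Opt5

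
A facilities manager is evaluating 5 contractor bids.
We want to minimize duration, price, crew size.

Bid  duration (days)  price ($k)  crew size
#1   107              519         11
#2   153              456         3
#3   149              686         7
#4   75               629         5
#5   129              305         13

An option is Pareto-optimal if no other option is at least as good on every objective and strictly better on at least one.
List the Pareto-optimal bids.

#1: not dominated.
#2: not dominated (best crew size).
#3: dominated by #4 (duration 75≤149, price 629≤686, crew size 5≤7).
#4: not dominated (best duration).
#5: not dominated (best price).

#1, #2, #4, #5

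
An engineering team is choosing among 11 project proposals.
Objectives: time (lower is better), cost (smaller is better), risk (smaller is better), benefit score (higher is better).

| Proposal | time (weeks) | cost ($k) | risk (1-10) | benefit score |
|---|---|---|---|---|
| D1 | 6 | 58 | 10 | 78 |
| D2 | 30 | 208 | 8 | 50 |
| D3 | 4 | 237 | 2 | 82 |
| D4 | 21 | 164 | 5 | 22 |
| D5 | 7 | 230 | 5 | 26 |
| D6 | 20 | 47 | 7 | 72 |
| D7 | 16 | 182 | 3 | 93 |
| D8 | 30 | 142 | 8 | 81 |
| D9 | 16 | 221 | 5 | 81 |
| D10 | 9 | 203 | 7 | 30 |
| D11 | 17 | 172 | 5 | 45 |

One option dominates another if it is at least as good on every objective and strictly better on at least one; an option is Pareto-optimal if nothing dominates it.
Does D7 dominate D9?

D7 vs D9: time 16≤16, cost 182≤221, risk 3≤5, benefit score 93≥81 — D7 is at least as good on every objective with at least one strict improvement.

Yes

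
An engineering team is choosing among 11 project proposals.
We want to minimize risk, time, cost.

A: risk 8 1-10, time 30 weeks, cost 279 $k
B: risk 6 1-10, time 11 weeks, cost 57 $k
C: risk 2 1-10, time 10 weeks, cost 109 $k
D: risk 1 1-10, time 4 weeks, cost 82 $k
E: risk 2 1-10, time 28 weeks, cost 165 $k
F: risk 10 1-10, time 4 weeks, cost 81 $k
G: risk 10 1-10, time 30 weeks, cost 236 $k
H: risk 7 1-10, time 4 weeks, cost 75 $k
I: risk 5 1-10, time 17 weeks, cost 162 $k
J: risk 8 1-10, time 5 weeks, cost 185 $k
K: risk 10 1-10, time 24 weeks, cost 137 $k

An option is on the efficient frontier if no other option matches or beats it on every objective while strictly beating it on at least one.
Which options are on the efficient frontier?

B, D, H

A: dominated by B (risk 6≤8, time 11≤30, cost 57≤279).
B: not dominated (best cost).
C: dominated by D (risk 1≤2, time 4≤10, cost 82≤109).
D: not dominated (best risk).
E: dominated by C (risk 2≤2, time 10≤28, cost 109≤165).
F: dominated by H (risk 7≤10, time 4≤4, cost 75≤81).
G: dominated by B (risk 6≤10, time 11≤30, cost 57≤236).
H: not dominated.
I: dominated by C (risk 2≤5, time 10≤17, cost 109≤162).
J: dominated by D (risk 1≤8, time 4≤5, cost 82≤185).
K: dominated by B (risk 6≤10, time 11≤24, cost 57≤137).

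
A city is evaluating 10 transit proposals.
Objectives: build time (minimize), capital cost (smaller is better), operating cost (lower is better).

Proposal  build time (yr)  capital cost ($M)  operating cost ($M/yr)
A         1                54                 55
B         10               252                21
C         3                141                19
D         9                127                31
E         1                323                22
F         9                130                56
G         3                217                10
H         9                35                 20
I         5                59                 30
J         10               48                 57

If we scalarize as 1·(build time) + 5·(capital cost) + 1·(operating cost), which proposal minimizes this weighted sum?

H

A: 1·1 + 5·54 + 1·55 = 326
B: 1·10 + 5·252 + 1·21 = 1291
C: 1·3 + 5·141 + 1·19 = 727
D: 1·9 + 5·127 + 1·31 = 675
E: 1·1 + 5·323 + 1·22 = 1638
F: 1·9 + 5·130 + 1·56 = 715
G: 1·3 + 5·217 + 1·10 = 1098
H: 1·9 + 5·35 + 1·20 = 204
I: 1·5 + 5·59 + 1·30 = 330
J: 1·10 + 5·48 + 1·57 = 307
Lowest: H at 204.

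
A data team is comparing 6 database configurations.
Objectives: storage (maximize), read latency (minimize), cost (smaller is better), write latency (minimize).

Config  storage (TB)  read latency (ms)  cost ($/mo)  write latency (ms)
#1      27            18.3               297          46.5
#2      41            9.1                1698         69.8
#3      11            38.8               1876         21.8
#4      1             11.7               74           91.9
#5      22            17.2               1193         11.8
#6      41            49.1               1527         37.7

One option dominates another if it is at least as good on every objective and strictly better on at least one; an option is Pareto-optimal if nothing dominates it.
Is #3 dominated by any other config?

#5 vs #3: storage 22≥11, read latency 17.2≤38.8, cost 1193≤1876, write latency 11.8≤21.8 — #5 is at least as good on every objective and strictly better on at least one, so #5 dominates #3.

Yes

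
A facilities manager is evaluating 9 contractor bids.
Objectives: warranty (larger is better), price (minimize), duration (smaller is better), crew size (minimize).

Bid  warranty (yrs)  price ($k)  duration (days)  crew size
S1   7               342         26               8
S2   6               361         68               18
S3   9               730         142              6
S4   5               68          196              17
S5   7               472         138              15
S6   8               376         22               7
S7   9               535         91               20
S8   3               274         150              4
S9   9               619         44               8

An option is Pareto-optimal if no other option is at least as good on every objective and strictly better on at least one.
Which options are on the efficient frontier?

S1, S3, S4, S6, S7, S8, S9

S1: not dominated.
S2: dominated by S1 (warranty 7≥6, price 342≤361, duration 26≤68, crew size 8≤18).
S3: not dominated.
S4: not dominated (best price).
S5: dominated by S1 (warranty 7≥7, price 342≤472, duration 26≤138, crew size 8≤15).
S6: not dominated (best duration).
S7: not dominated.
S8: not dominated (best crew size).
S9: not dominated.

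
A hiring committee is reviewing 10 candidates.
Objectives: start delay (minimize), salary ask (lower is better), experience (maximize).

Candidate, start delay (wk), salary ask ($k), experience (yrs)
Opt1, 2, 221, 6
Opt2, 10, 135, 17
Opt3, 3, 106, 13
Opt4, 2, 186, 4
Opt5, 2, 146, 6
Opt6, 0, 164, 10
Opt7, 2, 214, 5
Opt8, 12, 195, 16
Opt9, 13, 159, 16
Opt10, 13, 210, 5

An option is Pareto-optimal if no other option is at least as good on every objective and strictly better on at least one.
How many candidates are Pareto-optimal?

4

Opt1: dominated by Opt5 (start delay 2≤2, salary ask 146≤221, experience 6≥6).
Opt2: not dominated (best experience).
Opt3: not dominated (best salary ask).
Opt4: dominated by Opt5 (start delay 2≤2, salary ask 146≤186, experience 6≥4).
Opt5: not dominated.
Opt6: not dominated (best start delay).
Opt7: dominated by Opt5 (start delay 2≤2, salary ask 146≤214, experience 6≥5).
Opt8: dominated by Opt2 (start delay 10≤12, salary ask 135≤195, experience 17≥16).
Opt9: dominated by Opt2 (start delay 10≤13, salary ask 135≤159, experience 17≥16).
Opt10: dominated by Opt2 (start delay 10≤13, salary ask 135≤210, experience 17≥5).
Pareto-optimal: Opt2, Opt3, Opt5, Opt6 → 4.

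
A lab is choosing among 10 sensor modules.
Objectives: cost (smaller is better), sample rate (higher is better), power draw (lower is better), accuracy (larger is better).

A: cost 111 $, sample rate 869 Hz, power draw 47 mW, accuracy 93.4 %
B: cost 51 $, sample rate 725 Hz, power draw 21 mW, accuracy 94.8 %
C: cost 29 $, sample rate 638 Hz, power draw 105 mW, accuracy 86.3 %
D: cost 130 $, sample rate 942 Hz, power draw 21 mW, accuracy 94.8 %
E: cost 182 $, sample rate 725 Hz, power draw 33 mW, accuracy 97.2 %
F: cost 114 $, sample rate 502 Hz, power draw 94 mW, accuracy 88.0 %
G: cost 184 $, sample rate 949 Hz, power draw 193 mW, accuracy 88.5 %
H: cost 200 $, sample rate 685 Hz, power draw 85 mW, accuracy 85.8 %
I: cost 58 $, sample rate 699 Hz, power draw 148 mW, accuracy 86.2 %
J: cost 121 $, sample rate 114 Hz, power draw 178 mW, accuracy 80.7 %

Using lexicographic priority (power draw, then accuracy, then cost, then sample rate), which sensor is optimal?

B

First minimize power draw: best is 21, kept {B, D}.
Then maximize accuracy: best is 94.8, kept {B, D}.
Then minimize cost: best is 51, kept {B}.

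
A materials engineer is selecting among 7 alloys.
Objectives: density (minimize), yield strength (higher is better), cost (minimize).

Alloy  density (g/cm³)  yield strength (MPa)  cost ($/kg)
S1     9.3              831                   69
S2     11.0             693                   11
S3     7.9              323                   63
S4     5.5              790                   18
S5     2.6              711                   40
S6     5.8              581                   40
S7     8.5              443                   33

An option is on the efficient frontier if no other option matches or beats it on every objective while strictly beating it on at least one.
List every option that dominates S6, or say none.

S4: density 5.5≤5.8, yield strength 790≥581, cost 18≤40 — dominates S6.
S5: density 2.6≤5.8, yield strength 711≥581, cost 40≤40 — dominates S6.
Others (S1, S2, S3, S7) are each worse than S6 on at least one objective.

S4, S5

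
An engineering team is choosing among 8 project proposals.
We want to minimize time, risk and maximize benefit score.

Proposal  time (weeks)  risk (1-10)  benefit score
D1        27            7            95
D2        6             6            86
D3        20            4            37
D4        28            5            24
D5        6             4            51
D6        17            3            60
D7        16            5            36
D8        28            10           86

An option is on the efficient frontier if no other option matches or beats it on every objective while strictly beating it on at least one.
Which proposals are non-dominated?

D1, D2, D5, D6

D1: not dominated (best benefit score).
D2: not dominated.
D3: dominated by D5 (time 6≤20, risk 4≤4, benefit score 51≥37).
D4: dominated by D3 (time 20≤28, risk 4≤5, benefit score 37≥24).
D5: not dominated.
D6: not dominated (best risk).
D7: dominated by D5 (time 6≤16, risk 4≤5, benefit score 51≥36).
D8: dominated by D1 (time 27≤28, risk 7≤10, benefit score 95≥86).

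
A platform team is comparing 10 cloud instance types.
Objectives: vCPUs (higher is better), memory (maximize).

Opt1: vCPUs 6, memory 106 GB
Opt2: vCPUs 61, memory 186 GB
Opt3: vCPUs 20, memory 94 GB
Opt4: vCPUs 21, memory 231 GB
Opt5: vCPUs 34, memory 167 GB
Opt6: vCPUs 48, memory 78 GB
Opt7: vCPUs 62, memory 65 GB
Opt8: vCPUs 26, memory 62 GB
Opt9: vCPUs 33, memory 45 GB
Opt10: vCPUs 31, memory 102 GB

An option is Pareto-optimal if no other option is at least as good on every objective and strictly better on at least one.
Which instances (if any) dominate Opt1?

Opt2: vCPUs 61≥6, memory 186≥106 — dominates Opt1.
Opt4: vCPUs 21≥6, memory 231≥106 — dominates Opt1.
Opt5: vCPUs 34≥6, memory 167≥106 — dominates Opt1.
Others (Opt3, Opt6, Opt7, Opt8, Opt9, Opt10) are each worse than Opt1 on at least one objective.

Opt2, Opt4, Opt5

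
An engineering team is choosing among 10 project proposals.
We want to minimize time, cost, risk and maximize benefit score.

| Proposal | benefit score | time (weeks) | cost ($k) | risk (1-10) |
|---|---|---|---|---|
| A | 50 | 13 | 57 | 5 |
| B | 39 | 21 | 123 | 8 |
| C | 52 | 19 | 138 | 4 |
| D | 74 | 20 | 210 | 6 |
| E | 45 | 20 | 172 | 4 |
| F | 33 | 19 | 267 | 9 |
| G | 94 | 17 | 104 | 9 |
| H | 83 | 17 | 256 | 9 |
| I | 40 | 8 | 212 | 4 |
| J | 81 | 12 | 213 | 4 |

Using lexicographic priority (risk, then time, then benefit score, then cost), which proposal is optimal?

I

First minimize risk: best is 4, kept {C, E, I, J}.
Then minimize time: best is 8, kept {I}.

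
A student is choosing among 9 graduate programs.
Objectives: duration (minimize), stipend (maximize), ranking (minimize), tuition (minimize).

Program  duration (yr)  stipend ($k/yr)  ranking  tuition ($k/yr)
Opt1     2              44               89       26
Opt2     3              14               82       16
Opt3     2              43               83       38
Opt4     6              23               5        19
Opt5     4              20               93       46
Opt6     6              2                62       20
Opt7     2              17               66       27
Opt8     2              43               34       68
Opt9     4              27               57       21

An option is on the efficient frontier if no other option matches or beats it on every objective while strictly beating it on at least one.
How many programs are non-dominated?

Opt1: not dominated (best stipend).
Opt2: not dominated (best tuition).
Opt3: not dominated.
Opt4: not dominated (best ranking).
Opt5: dominated by Opt1 (duration 2≤4, stipend 44≥20, ranking 89≤93, tuition 26≤46).
Opt6: dominated by Opt4 (duration 6≤6, stipend 23≥2, ranking 5≤62, tuition 19≤20).
Opt7: not dominated.
Opt8: not dominated.
Opt9: not dominated.
Pareto-optimal: Opt1, Opt2, Opt3, Opt4, Opt7, Opt8, Opt9 → 7.

7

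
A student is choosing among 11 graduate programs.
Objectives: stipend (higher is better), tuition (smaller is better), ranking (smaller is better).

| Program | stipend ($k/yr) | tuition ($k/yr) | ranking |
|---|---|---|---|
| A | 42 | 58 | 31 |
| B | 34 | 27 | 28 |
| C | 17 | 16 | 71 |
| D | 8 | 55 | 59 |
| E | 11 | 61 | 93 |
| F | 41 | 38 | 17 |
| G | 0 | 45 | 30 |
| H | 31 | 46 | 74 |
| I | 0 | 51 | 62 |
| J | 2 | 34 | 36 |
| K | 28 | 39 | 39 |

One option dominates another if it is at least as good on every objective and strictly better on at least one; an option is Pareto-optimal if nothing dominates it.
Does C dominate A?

C vs A: C is worse on stipend (17 vs 42), so it does not dominate A.

No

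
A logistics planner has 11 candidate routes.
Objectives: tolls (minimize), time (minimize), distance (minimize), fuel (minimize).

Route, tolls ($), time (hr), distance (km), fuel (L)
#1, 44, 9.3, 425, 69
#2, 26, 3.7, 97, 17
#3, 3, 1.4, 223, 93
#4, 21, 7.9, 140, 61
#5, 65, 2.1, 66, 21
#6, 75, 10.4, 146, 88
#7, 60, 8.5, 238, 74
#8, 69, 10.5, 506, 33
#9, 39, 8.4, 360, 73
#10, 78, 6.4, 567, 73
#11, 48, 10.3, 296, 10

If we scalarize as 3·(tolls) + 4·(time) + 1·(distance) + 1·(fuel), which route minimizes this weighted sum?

#1: 3·44 + 4·9.3 + 1·425 + 1·69 = 663.2
#2: 3·26 + 4·3.7 + 1·97 + 1·17 = 206.8
#3: 3·3 + 4·1.4 + 1·223 + 1·93 = 330.6
#4: 3·21 + 4·7.9 + 1·140 + 1·61 = 295.6
#5: 3·65 + 4·2.1 + 1·66 + 1·21 = 290.4
#6: 3·75 + 4·10.4 + 1·146 + 1·88 = 500.6
#7: 3·60 + 4·8.5 + 1·238 + 1·74 = 526.0
#8: 3·69 + 4·10.5 + 1·506 + 1·33 = 788.0
#9: 3·39 + 4·8.4 + 1·360 + 1·73 = 583.6
#10: 3·78 + 4·6.4 + 1·567 + 1·73 = 899.6
#11: 3·48 + 4·10.3 + 1·296 + 1·10 = 491.2
Lowest: #2 at 206.8.

#2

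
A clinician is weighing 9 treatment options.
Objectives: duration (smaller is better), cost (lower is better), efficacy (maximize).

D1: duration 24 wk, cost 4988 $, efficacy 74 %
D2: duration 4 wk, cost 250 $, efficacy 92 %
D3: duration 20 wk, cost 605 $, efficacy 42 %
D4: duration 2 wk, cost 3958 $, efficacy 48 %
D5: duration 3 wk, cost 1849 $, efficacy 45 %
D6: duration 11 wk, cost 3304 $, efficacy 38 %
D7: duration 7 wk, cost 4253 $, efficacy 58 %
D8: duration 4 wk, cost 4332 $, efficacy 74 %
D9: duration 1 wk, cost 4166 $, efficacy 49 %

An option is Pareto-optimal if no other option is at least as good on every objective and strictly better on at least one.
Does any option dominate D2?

No

D1: worse on duration (24 vs 4).
D3: worse on duration (20 vs 4).
D4: worse on cost (3958 vs 250).
D5: worse on cost (1849 vs 250).
D6: worse on duration (11 vs 4).
D7: worse on duration (7 vs 4).
D8: worse on cost (4332 vs 250).
D9: worse on cost (4166 vs 250).
No option is at least as good as D2 on every objective and strictly better on one.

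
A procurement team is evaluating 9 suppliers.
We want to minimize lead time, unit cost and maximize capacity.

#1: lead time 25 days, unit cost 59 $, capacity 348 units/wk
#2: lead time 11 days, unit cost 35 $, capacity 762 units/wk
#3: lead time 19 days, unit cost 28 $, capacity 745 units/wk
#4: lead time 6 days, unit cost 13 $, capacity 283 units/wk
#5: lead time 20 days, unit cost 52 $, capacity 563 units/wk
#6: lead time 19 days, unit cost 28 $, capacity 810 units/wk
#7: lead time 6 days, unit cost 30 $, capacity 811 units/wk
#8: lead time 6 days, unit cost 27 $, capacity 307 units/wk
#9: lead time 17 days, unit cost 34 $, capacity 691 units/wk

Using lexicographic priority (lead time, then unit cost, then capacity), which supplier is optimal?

#4

First minimize lead time: best is 6, kept {#4, #7, #8}.
Then minimize unit cost: best is 13, kept {#4}.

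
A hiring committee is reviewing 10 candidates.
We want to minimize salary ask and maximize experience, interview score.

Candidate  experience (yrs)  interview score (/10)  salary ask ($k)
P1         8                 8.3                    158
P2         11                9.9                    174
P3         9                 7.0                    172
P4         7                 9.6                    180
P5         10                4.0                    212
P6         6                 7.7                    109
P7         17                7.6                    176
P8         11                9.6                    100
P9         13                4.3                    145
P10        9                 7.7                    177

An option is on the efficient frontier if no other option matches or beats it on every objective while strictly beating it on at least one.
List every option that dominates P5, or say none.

P2: experience 11≥10, interview score 9.9≥4.0, salary ask 174≤212 — dominates P5.
P7: experience 17≥10, interview score 7.6≥4.0, salary ask 176≤212 — dominates P5.
P8: experience 11≥10, interview score 9.6≥4.0, salary ask 100≤212 — dominates P5.
P9: experience 13≥10, interview score 4.3≥4.0, salary ask 145≤212 — dominates P5.
Others (P1, P3, P4, P6, P10) are each worse than P5 on at least one objective.

P2, P7, P8, P9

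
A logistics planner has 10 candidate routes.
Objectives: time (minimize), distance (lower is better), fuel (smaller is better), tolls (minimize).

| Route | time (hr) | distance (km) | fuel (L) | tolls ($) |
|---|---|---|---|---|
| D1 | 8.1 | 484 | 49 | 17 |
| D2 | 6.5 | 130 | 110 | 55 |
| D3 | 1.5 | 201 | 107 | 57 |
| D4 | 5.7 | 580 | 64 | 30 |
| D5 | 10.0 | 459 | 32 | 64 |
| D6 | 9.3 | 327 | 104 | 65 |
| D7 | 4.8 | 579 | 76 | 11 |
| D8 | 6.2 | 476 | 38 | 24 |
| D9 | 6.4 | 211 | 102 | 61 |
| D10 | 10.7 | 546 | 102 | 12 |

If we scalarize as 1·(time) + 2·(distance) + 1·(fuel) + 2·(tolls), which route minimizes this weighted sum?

D1: 1·8.1 + 2·484 + 1·49 + 2·17 = 1059.1
D2: 1·6.5 + 2·130 + 1·110 + 2·55 = 486.5
D3: 1·1.5 + 2·201 + 1·107 + 2·57 = 624.5
D4: 1·5.7 + 2·580 + 1·64 + 2·30 = 1289.7
D5: 1·10.0 + 2·459 + 1·32 + 2·64 = 1088.0
D6: 1·9.3 + 2·327 + 1·104 + 2·65 = 897.3
D7: 1·4.8 + 2·579 + 1·76 + 2·11 = 1260.8
D8: 1·6.2 + 2·476 + 1·38 + 2·24 = 1044.2
D9: 1·6.4 + 2·211 + 1·102 + 2·61 = 652.4
D10: 1·10.7 + 2·546 + 1·102 + 2·12 = 1228.7
Lowest: D2 at 486.5.

D2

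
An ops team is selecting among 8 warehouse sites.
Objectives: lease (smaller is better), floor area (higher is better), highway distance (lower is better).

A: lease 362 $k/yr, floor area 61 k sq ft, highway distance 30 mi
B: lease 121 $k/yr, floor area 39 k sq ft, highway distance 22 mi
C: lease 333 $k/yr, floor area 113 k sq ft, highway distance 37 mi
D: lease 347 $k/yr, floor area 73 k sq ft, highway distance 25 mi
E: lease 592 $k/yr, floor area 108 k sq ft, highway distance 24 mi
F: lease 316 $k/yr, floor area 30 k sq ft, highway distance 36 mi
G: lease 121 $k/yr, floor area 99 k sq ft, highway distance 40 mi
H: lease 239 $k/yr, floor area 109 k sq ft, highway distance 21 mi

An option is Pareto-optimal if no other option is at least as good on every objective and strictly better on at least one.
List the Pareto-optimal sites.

B, C, G, H

A: dominated by D (lease 347≤362, floor area 73≥61, highway distance 25≤30).
B: not dominated.
C: not dominated (best floor area).
D: dominated by H (lease 239≤347, floor area 109≥73, highway distance 21≤25).
E: dominated by H (lease 239≤592, floor area 109≥108, highway distance 21≤24).
F: dominated by B (lease 121≤316, floor area 39≥30, highway distance 22≤36).
G: not dominated.
H: not dominated (best highway distance).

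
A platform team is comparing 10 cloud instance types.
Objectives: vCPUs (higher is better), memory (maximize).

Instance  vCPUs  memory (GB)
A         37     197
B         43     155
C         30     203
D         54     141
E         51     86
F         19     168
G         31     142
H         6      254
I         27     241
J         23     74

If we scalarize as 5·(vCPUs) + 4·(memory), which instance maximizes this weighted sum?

I

A: 5·37 + 4·197 = 973
B: 5·43 + 4·155 = 835
C: 5·30 + 4·203 = 962
D: 5·54 + 4·141 = 834
E: 5·51 + 4·86 = 599
F: 5·19 + 4·168 = 767
G: 5·31 + 4·142 = 723
H: 5·6 + 4·254 = 1046
I: 5·27 + 4·241 = 1099
J: 5·23 + 4·74 = 411
Highest: I at 1099.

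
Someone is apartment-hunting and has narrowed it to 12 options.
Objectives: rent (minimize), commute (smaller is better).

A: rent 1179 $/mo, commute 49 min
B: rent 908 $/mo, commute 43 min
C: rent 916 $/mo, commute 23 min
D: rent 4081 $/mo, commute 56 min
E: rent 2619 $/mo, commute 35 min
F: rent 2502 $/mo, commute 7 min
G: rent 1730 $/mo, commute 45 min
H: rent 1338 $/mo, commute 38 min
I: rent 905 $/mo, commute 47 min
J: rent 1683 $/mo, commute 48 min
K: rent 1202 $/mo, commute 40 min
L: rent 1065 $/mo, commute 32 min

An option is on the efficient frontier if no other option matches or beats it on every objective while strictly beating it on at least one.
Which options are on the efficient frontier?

B, C, F, I

A: dominated by B (rent 908≤1179, commute 43≤49).
B: not dominated.
C: not dominated.
D: dominated by A (rent 1179≤4081, commute 49≤56).
E: dominated by C (rent 916≤2619, commute 23≤35).
F: not dominated (best commute).
G: dominated by B (rent 908≤1730, commute 43≤45).
H: dominated by C (rent 916≤1338, commute 23≤38).
I: not dominated (best rent).
J: dominated by B (rent 908≤1683, commute 43≤48).
K: dominated by C (rent 916≤1202, commute 23≤40).
L: dominated by C (rent 916≤1065, commute 23≤32).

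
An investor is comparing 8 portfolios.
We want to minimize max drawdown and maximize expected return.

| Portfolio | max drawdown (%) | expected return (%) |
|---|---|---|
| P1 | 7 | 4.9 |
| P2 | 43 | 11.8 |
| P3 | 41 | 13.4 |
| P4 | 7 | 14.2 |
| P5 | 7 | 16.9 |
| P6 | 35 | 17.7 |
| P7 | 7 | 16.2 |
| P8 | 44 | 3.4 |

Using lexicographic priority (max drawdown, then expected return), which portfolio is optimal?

First minimize max drawdown: best is 7, kept {P1, P4, P5, P7}.
Then maximize expected return: best is 16.9, kept {P5}.

P5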